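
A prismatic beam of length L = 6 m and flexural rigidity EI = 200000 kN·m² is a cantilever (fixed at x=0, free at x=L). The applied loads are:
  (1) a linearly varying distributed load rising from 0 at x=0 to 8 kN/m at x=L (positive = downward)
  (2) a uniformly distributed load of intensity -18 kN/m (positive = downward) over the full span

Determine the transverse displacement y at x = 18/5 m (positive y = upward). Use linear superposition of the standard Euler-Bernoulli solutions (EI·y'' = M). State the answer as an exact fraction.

Load 1 — triangular load w₀=8 kN/m (0→w₀ over full span):
  y_1 = (w₀Lx³/12-w₀L²x²/6-w₀x⁵/(120L))/EI = (8·6·(18/5)³/12-8·6²·(18/5)²/6-8·(18/5)⁵/(120·6))/200000 = -431811/195312500 m
Load 2 — uniform load w=-18 kN/m over full span:
  y_2 = -wx²(x²-4Lx+6L²)/(24EI) = -(-18)·(18/5)²·((18/5)²-4·6·(18/5)+6·6²)/(24·200000) = 216513/31250000 m
Superposition: y = Σ y_i = 3685581/781250000 m ≈ 0.004718 m

y(18/5) = 3685581/781250000 m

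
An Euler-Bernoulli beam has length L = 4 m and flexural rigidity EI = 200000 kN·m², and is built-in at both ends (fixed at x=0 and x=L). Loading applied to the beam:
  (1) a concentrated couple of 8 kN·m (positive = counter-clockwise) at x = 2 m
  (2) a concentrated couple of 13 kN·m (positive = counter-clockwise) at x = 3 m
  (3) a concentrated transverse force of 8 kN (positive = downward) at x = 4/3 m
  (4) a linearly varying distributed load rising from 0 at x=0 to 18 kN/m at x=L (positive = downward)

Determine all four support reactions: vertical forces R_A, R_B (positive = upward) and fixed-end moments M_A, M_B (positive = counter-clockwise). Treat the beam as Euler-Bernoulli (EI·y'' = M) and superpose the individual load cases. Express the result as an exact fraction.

R_A = 101011/4320 kN, M_A = 44071/2160 kN·m, R_B = 89069/4320 kN, M_B = -37169/2160 kN·m

Load 1 — applied couple M₀=8 kN·m at a=2 m (b=L-a=2):
  R_A = 6M₀ab/L³ = 6·8·2·2/4³ = 3 kN
  M_A = M₀b(2a-b)/L² = 8·2·(2·2-2)/4² = 2 kN·m
  R_B = -6M₀ab/L³ = -6·8·2·2/4³ = -3 kN
  M_B = M₀a(2b-a)/L² = 8·2·(2·2-2)/4² = 2 kN·m
Load 2 — applied couple M₀=13 kN·m at a=3 m (b=L-a=1):
  R_A = 6M₀ab/L³ = 6·13·3·1/4³ = 117/32 kN
  M_A = M₀b(2a-b)/L² = 13·1·(2·3-1)/4² = 65/16 kN·m
  R_B = -6M₀ab/L³ = -6·13·3·1/4³ = -117/32 kN
  M_B = M₀a(2b-a)/L² = 13·3·(2·1-3)/4² = -39/16 kN·m
Load 3 — point force P=8 kN at a=4/3 m (b=L-a=8/3):
  R_A = Pb²(3a+b)/L³ = 8·(8/3)²·(3·(4/3)+(8/3))/4³ = 160/27 kN
  M_A = Pab²/L² = 8·(4/3)·(8/3)²/4² = 128/27 kN·m
  R_B = Pa²(a+3b)/L³ = 8·(4/3)²·((4/3)+3·(8/3))/4³ = 56/27 kN
  M_B = -Pa²b/L² = -8·(4/3)²·(8/3)/4² = -64/27 kN·m
Load 4 — triangular load w₀=18 kN/m (0→w₀ over full span):
  R_A = 3w₀L/20 = 3·18·4/20 = 54/5 kN
  M_A = w₀L²/30 = 18·4²/30 = 48/5 kN·m
  R_B = 7w₀L/20 = 7·18·4/20 = 126/5 kN
  M_B = -w₀L²/20 = -18·4²/20 = -72/5 kN·m
Superposition: R_A = 101011/4320 kN, M_A = 44071/2160 kN·m, R_B = 89069/4320 kN, M_B = -37169/2160 kN·m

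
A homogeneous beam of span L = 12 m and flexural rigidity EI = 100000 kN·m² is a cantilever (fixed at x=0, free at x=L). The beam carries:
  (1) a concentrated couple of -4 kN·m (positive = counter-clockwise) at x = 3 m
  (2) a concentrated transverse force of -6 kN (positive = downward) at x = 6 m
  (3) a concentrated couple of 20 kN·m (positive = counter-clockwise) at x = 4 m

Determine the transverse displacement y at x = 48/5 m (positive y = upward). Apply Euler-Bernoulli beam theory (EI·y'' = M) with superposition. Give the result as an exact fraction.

Load 1 — applied couple M₀=-4 kN·m at a=3 m (b=L-a=9):
  y_1 = M₀a(2x-a)/(2EI)  [x>a] = (-4)·3·(2·(48/5)-3)/(2·100000) = -243/250000 m
Load 2 — point force P=-6 kN at a=6 m (b=L-a=6):
  y_2 = -Pa²(3x-a)/(6EI)  [x>a] = -(-6)·6²·(3·(48/5)-6)/(6·100000) = 513/62500 m
Load 3 — applied couple M₀=20 kN·m at a=4 m (b=L-a=8):
  y_3 = M₀a(2x-a)/(2EI)  [x>a] = 20·4·(2·(48/5)-4)/(2·100000) = 19/3125 m
Superposition: y = Σ y_i = 3329/250000 m ≈ 0.013316 m

y(48/5) = 3329/250000 m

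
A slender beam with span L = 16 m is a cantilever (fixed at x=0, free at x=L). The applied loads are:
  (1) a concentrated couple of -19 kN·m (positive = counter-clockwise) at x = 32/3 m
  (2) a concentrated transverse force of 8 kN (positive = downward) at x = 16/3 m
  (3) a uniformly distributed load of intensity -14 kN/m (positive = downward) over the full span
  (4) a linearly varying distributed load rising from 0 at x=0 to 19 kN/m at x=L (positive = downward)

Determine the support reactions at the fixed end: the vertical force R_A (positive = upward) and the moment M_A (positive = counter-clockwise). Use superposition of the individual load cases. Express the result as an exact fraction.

R_A = -64 kN, M_A = -109 kN·m

Load 1 — applied couple M₀=-19 kN·m at a=32/3 m (b=L-a=16/3):
  R_A = 0 kN
  M_A = -M₀ = -(-19) = 19 kN·m
Load 2 — point force P=8 kN at a=16/3 m (b=L-a=32/3):
  R_A = P = 8 kN
  M_A = Pa = 8·(16/3) = 128/3 kN·m
Load 3 — uniform load w=-14 kN/m over full span:
  R_A = wL = (-14)·16 = -224 kN
  M_A = wL²/2 = (-14)·16²/2 = -1792 kN·m
Load 4 — triangular load w₀=19 kN/m (0→w₀ over full span):
  R_A = w₀L/2 = 19·16/2 = 152 kN
  M_A = w₀L²/3 = 19·16²/3 = 4864/3 kN·m
Superposition: R_A = -64 kN, M_A = -109 kN·m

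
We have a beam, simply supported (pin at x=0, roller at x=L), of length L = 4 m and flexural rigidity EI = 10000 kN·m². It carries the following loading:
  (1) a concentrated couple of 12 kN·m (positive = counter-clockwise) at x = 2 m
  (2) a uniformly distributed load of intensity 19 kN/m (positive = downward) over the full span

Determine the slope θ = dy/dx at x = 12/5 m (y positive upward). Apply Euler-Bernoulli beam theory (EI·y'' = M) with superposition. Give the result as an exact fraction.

Load 1 — applied couple M₀=12 kN·m at a=2 m (b=L-a=2):
  θ_1 = (M₀x²/(2L)-M₀(x-a)+C₁)/EI  [x>a] with C₁=M₀(3b²-L²)/(6L)=-2 = (12·(12/5)²/(2·4)-12·((12/5)-2)+(-2))/10000 = 23/125000 rad
Load 2 — uniform load w=19 kN/m over full span:
  θ_2 = -w(L³-6Lx²+4x³)/(24EI) = -19·(4³-6·4·(12/5)²+4·(12/5)³)/(24·10000) = 703/468750 rad
Superposition: θ = Σ θ_i = 3157/1875000 rad ≈ 0.001684 rad

θ(12/5) = 3157/1875000 rad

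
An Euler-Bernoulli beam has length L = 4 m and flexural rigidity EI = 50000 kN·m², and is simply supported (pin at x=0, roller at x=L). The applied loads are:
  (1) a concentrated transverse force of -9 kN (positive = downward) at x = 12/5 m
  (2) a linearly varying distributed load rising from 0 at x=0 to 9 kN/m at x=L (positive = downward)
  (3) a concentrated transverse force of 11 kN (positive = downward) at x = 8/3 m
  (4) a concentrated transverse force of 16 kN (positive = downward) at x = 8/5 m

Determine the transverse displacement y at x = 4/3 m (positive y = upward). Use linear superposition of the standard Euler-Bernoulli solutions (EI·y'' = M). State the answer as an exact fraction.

y(4/3) = -11962/18984375 m

Load 1 — point force P=-9 kN at a=12/5 m (b=L-a=8/5):
  y_1 = -Pbx(L²-b²-x²)/(6LEI)  [x≤a] = -(-9)·(8/5)·(4/3)·(4²-(8/5)²-(4/3)²)/(6·4·50000) = 656/3515625 m
Load 2 — triangular load w₀=9 kN/m (0→w₀ over full span):
  y_2 = -w₀x(7L⁴-10L²x²+3x⁴)/(360LEI) = -9·(4/3)·(7·4⁴-10·4²·(4/3)²+3·(4/3)⁴)/(360·4·50000) = -64/253125 m
Load 3 — point force P=11 kN at a=8/3 m (b=L-a=4/3):
  y_3 = -Pbx(L²-b²-x²)/(6LEI)  [x≤a] = -11·(4/3)·(4/3)·(4²-(4/3)²-(4/3)²)/(6·4·50000) = -154/759375 m
Load 4 — point force P=16 kN at a=8/5 m (b=L-a=12/5):
  y_4 = -Pbx(L²-b²-x²)/(6LEI)  [x≤a] = -16·(12/5)·(4/3)·(4²-(12/5)²-(4/3)²)/(6·4·50000) = -3808/10546875 m
Superposition: y = Σ y_i = -11962/18984375 m ≈ -0.000630 m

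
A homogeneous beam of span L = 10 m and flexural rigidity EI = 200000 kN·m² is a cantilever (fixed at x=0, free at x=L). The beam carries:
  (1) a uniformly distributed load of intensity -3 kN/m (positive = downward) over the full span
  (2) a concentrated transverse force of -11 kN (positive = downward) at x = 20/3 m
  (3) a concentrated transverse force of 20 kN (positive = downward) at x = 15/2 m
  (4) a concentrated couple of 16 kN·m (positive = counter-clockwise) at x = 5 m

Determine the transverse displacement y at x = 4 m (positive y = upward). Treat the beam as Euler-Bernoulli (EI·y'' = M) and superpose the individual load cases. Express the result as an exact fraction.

Load 1 — uniform load w=-3 kN/m over full span:
  y_1 = -wx²(x²-4Lx+6L²)/(24EI) = -(-3)·4²·(4²-4·10·4+6·10²)/(24·200000) = 57/12500 m
Load 2 — point force P=-11 kN at a=20/3 m (b=L-a=10/3):
  y_2 = -Px²(3a-x)/(6EI)  [x≤a] = -(-11)·4²·(3·(20/3)-4)/(6·200000) = 22/9375 m
Load 3 — point force P=20 kN at a=15/2 m (b=L-a=5/2):
  y_3 = -Px²(3a-x)/(6EI)  [x≤a] = -20·4²·(3·(15/2)-4)/(6·200000) = -37/7500 m
Load 4 — applied couple M₀=16 kN·m at a=5 m (b=L-a=5):
  y_4 = M₀x²/(2EI)  [x≤a] = 16·4²/(2·200000) = 2/3125 m
Superposition: y = Σ y_i = 49/18750 m ≈ 0.002613 m

y(4) = 49/18750 m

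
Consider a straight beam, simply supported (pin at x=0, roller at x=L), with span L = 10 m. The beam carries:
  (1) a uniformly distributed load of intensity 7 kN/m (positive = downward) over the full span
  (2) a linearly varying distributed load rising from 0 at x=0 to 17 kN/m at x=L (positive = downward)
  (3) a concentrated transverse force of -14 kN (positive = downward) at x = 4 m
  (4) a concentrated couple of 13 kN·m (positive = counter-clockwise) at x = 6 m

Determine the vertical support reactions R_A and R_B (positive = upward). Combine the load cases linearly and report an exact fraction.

R_A = 1687/30 kN, R_B = 2543/30 kN

Load 1 — uniform load w=7 kN/m over full span:
  R_A = wL/2 = 7·10/2 = 35 kN
  R_B = wL/2 = 7·10/2 = 35 kN
Load 2 — triangular load w₀=17 kN/m (0→w₀ over full span):
  R_A = w₀L/6 = 17·10/6 = 85/3 kN
  R_B = w₀L/3 = 17·10/3 = 170/3 kN
Load 3 — point force P=-14 kN at a=4 m (b=L-a=6):
  R_A = Pb/L = (-14)·6/10 = -42/5 kN
  R_B = Pa/L = (-14)·4/10 = -28/5 kN
Load 4 — applied couple M₀=13 kN·m at a=6 m (b=L-a=4):
  R_A = M₀/L = 13/10 kN
  R_B = -M₀/L = -13/10 kN
Superposition: R_A = 1687/30 kN, R_B = 2543/30 kN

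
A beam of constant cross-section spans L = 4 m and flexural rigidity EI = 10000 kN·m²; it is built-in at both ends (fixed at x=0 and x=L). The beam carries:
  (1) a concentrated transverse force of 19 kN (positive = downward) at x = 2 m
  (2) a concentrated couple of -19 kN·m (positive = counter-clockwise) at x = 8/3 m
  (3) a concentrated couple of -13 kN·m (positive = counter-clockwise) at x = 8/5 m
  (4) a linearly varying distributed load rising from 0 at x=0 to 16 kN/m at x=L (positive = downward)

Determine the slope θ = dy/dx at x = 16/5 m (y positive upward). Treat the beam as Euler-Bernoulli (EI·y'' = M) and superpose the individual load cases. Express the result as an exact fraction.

Load 1 — point force P=19 kN at a=2 m (b=L-a=2):
  θ_1 = Pa²(L-x)(2bL-(3b+a)(L-x))/(2L³EI)  [x>a] = 19·2²·(4-(16/5))·(2·2·4-(3·2+2)·(4-(16/5)))/(2·4³·10000) = 57/125000 rad
Load 2 — applied couple M₀=-19 kN·m at a=8/3 m (b=L-a=4/3):
  θ_2 = (R_Ax²/2 - M_Ax - M₀(x-a))/EI  [x>a] with R_A=-19/3, M_A=-19/3 = ((-19/3)·(16/5)²/2 - (-19/3)·(16/5) - (-19)·((16/5)-(8/3)))/10000 = -19/93750 rad
Load 3 — applied couple M₀=-13 kN·m at a=8/5 m (b=L-a=12/5):
  θ_3 = (R_Ax²/2 - M_Ax - M₀(x-a))/EI  [x>a] with R_A=-117/25, M_A=-39/25 = ((-117/25)·(16/5)²/2 - (-39/25)·(16/5) - (-13)·((16/5)-(8/5)))/10000 = 143/781250 rad
Load 4 — triangular load w₀=16 kN/m (0→w₀ over full span):
  θ_4 = -w₀(2x(L-x)(L-2x)(x+2L)+x²(L-x)²)/(120LEI) = -16·(2·(16/5)·(4-(16/5))·(4-2·(16/5))·((16/5)+2·4)+(16/5)²·(4-(16/5))²)/(120·4·10000) = 512/1171875 rad
Superposition: θ = Σ θ_i = 2729/3125000 rad ≈ 0.000873 rad

θ(16/5) = 2729/3125000 rad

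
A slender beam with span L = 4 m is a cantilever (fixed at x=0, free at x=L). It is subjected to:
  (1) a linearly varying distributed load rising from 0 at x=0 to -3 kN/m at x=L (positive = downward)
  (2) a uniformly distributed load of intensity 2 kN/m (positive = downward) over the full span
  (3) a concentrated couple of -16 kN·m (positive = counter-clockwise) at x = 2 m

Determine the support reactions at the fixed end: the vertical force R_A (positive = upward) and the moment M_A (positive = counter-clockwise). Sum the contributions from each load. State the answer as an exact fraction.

R_A = 2 kN, M_A = 16 kN·m

Load 1 — triangular load w₀=-3 kN/m (0→w₀ over full span):
  R_A = w₀L/2 = (-3)·4/2 = -6 kN
  M_A = w₀L²/3 = (-3)·4²/3 = -16 kN·m
Load 2 — uniform load w=2 kN/m over full span:
  R_A = wL = 2·4 = 8 kN
  M_A = wL²/2 = 2·4²/2 = 16 kN·m
Load 3 — applied couple M₀=-16 kN·m at a=2 m (b=L-a=2):
  R_A = 0 kN
  M_A = -M₀ = -(-16) = 16 kN·m
Superposition: R_A = 2 kN, M_A = 16 kN·m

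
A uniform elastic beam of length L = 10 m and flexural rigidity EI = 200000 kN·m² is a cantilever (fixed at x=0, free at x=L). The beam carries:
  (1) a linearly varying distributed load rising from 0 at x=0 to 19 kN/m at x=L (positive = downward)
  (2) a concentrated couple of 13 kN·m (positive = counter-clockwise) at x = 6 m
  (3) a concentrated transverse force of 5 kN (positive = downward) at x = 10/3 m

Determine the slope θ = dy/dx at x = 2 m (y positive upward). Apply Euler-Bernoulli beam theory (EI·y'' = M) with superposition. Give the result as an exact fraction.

θ(2) = -16129/3000000 rad

Load 1 — triangular load w₀=19 kN/m (0→w₀ over full span):
  θ_1 = (w₀Lx²/4-w₀L²x/3-w₀x⁴/(24L))/EI = (19·10·2²/4-19·10²·2/3-19·2⁴/(24·10))/200000 = -16169/3000000 rad
Load 2 — applied couple M₀=13 kN·m at a=6 m (b=L-a=4):
  θ_2 = M₀x/EI  [x≤a] = 13·2/200000 = 13/100000 rad
Load 3 — point force P=5 kN at a=10/3 m (b=L-a=20/3):
  θ_3 = -Px(2a-x)/(2EI)  [x≤a] = -5·2·(2·(10/3)-2)/(2·200000) = -7/60000 rad
Superposition: θ = Σ θ_i = -16129/3000000 rad ≈ -0.005376 rad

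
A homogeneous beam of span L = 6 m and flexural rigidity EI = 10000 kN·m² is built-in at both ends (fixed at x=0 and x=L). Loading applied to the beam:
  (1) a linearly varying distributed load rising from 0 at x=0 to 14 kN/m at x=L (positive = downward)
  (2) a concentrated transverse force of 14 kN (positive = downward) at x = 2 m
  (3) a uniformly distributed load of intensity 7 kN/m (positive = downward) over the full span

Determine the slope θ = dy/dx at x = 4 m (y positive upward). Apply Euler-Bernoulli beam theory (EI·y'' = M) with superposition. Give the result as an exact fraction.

θ(4) = 196/84375 rad

Load 1 — triangular load w₀=14 kN/m (0→w₀ over full span):
  θ_1 = -w₀(2x(L-x)(L-2x)(x+2L)+x²(L-x)²)/(120LEI) = -14·(2·4·(6-4)·(6-2·4)·(4+2·6)+4²·(6-4)²)/(120·6·10000) = 49/56250 rad
Load 2 — point force P=14 kN at a=2 m (b=L-a=4):
  θ_2 = Pa²(L-x)(2bL-(3b+a)(L-x))/(2L³EI)  [x>a] = 14·2²·(6-4)·(2·4·6-(3·4+2)·(6-4))/(2·6³·10000) = 7/13500 rad
Load 3 — uniform load w=7 kN/m over full span:
  θ_3 = -wx(L-x)(L-2x)/(12EI) = -7·4·(6-4)·(6-2·4)/(12·10000) = 7/7500 rad
Superposition: θ = Σ θ_i = 196/84375 rad ≈ 0.002323 rad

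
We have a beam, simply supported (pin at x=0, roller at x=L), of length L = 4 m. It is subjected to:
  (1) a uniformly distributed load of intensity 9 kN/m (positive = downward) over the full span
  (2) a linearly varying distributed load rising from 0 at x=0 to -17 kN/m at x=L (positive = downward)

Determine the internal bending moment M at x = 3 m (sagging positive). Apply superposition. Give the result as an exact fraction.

M(3) = -11/8 kN·m

Load 1 — uniform load w=9 kN/m over full span:
  M_1 = wx(L-x)/2 = 9·3·(4-3)/2 = 27/2 kN·m
Load 2 — triangular load w₀=-17 kN/m (0→w₀ over full span):
  M_2 = w₀Lx/6 - w₀x³/(6L) = (-17)·4·3/6 - (-17)·3³/(6·4) = -119/8 kN·m
Superposition: M = Σ M_i = -11/8 kN·m ≈ -1.375000 kN·m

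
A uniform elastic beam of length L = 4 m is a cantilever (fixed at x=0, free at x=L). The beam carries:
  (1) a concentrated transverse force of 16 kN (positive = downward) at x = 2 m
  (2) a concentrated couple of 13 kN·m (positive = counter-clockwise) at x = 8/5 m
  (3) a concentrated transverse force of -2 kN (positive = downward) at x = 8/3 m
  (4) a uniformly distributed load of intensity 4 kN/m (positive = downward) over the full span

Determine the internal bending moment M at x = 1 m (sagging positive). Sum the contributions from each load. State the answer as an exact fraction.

Load 1 — point force P=16 kN at a=2 m (b=L-a=2):
  M_1 = -P(a-x)  [x≤a] = -16·(2-1) = -16 kN·m
Load 2 — applied couple M₀=13 kN·m at a=8/5 m (b=L-a=12/5):
  M_2 = M₀  [x≤a] = 13 = 13 kN·m
Load 3 — point force P=-2 kN at a=8/3 m (b=L-a=4/3):
  M_3 = -P(a-x)  [x≤a] = -(-2)·((8/3)-1) = 10/3 kN·m
Load 4 — uniform load w=4 kN/m over full span:
  M_4 = -w(L-x)²/2 = -4·(4-1)²/2 = -18 kN·m
Superposition: M = Σ M_i = -53/3 kN·m ≈ -17.666667 kN·m

M(1) = -53/3 kN·m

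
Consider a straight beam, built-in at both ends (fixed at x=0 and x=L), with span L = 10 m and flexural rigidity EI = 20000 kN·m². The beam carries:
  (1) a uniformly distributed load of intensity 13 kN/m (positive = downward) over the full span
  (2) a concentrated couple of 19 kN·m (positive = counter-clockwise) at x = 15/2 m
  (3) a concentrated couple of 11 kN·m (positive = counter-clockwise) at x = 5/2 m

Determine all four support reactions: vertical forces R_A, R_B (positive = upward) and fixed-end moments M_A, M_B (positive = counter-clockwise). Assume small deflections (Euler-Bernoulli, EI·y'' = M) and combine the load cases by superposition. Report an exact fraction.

R_A = 547/8 kN, M_A = 2693/24 kN·m, R_B = 493/8 kN, M_B = -2603/24 kN·m

Load 1 — uniform load w=13 kN/m over full span:
  R_A = wL/2 = 13·10/2 = 65 kN
  M_A = wL²/12 = 13·10²/12 = 325/3 kN·m
  R_B = wL/2 = 13·10/2 = 65 kN
  M_B = -wL²/12 = -13·10²/12 = -325/3 kN·m
Load 2 — applied couple M₀=19 kN·m at a=15/2 m (b=L-a=5/2):
  R_A = 6M₀ab/L³ = 6·19·(15/2)·(5/2)/10³ = 171/80 kN
  M_A = M₀b(2a-b)/L² = 19·(5/2)·(2·(15/2)-(5/2))/10² = 95/16 kN·m
  R_B = -6M₀ab/L³ = -6·19·(15/2)·(5/2)/10³ = -171/80 kN
  M_B = M₀a(2b-a)/L² = 19·(15/2)·(2·(5/2)-(15/2))/10² = -57/16 kN·m
Load 3 — applied couple M₀=11 kN·m at a=5/2 m (b=L-a=15/2):
  R_A = 6M₀ab/L³ = 6·11·(5/2)·(15/2)/10³ = 99/80 kN
  M_A = M₀b(2a-b)/L² = 11·(15/2)·(2·(5/2)-(15/2))/10² = -33/16 kN·m
  R_B = -6M₀ab/L³ = -6·11·(5/2)·(15/2)/10³ = -99/80 kN
  M_B = M₀a(2b-a)/L² = 11·(5/2)·(2·(15/2)-(5/2))/10² = 55/16 kN·m
Superposition: R_A = 547/8 kN, M_A = 2693/24 kN·m, R_B = 493/8 kN, M_B = -2603/24 kN·m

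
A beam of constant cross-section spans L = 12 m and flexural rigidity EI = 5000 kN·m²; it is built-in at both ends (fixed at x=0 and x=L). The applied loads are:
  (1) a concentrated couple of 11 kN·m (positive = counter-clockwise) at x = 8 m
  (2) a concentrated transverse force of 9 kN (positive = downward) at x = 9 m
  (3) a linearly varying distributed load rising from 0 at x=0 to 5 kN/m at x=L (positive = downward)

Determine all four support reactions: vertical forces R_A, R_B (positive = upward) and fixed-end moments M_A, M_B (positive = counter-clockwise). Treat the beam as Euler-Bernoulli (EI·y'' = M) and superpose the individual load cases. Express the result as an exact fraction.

R_A = 3349/288 kN, M_A = 1571/48 kN·m, R_B = 7883/288 kN, M_B = -819/16 kN·m

Load 1 — applied couple M₀=11 kN·m at a=8 m (b=L-a=4):
  R_A = 6M₀ab/L³ = 6·11·8·4/12³ = 11/9 kN
  M_A = M₀b(2a-b)/L² = 11·4·(2·8-4)/12² = 11/3 kN·m
  R_B = -6M₀ab/L³ = -6·11·8·4/12³ = -11/9 kN
  M_B = M₀a(2b-a)/L² = 11·8·(2·4-8)/12² = 0 kN·m
Load 2 — point force P=9 kN at a=9 m (b=L-a=3):
  R_A = Pb²(3a+b)/L³ = 9·3²·(3·9+3)/12³ = 45/32 kN
  M_A = Pab²/L² = 9·9·3²/12² = 81/16 kN·m
  R_B = Pa²(a+3b)/L³ = 9·9²·(9+3·3)/12³ = 243/32 kN
  M_B = -Pa²b/L² = -9·9²·3/12² = -243/16 kN·m
Load 3 — triangular load w₀=5 kN/m (0→w₀ over full span):
  R_A = 3w₀L/20 = 3·5·12/20 = 9 kN
  M_A = w₀L²/30 = 5·12²/30 = 24 kN·m
  R_B = 7w₀L/20 = 7·5·12/20 = 21 kN
  M_B = -w₀L²/20 = -5·12²/20 = -36 kN·m
Superposition: R_A = 3349/288 kN, M_A = 1571/48 kN·m, R_B = 7883/288 kN, M_B = -819/16 kN·m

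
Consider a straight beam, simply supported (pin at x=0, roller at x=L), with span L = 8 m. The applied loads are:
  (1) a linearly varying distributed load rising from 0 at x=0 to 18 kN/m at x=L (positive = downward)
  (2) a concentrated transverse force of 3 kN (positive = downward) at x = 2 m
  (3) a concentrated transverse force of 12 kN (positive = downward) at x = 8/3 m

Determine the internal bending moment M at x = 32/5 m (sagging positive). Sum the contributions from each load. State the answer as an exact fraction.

Load 1 — triangular load w₀=18 kN/m (0→w₀ over full span):
  M_1 = w₀Lx/6 - w₀x³/(6L) = 18·8·(32/5)/6 - 18·(32/5)³/(6·8) = 6912/125 kN·m
Load 2 — point force P=3 kN at a=2 m (b=L-a=6):
  M_2 = Pa(L-x)/L  [x>a] = 3·2·(8-(32/5))/8 = 6/5 kN·m
Load 3 — point force P=12 kN at a=8/3 m (b=L-a=16/3):
  M_3 = Pa(L-x)/L  [x>a] = 12·(8/3)·(8-(32/5))/8 = 32/5 kN·m
Superposition: M = Σ M_i = 7862/125 kN·m ≈ 62.896000 kN·m

M(32/5) = 7862/125 kN·m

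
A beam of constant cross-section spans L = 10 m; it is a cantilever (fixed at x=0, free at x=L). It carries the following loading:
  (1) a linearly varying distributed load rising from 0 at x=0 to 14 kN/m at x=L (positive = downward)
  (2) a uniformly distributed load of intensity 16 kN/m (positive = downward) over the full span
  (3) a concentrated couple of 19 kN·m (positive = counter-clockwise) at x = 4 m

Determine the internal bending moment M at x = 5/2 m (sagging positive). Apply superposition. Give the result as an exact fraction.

M(5/2) = -11621/16 kN·m

Load 1 — triangular load w₀=14 kN/m (0→w₀ over full span):
  M_1 = w₀Lx/2 - w₀L²/3 - w₀x³/(6L) = 14·10·(5/2)/2 - 14·10²/3 - 14·(5/2)³/(6·10) = -4725/16 kN·m
Load 2 — uniform load w=16 kN/m over full span:
  M_2 = -w(L-x)²/2 = -16·(10-(5/2))²/2 = -450 kN·m
Load 3 — applied couple M₀=19 kN·m at a=4 m (b=L-a=6):
  M_3 = M₀  [x≤a] = 19 = 19 kN·m
Superposition: M = Σ M_i = -11621/16 kN·m ≈ -726.312500 kN·m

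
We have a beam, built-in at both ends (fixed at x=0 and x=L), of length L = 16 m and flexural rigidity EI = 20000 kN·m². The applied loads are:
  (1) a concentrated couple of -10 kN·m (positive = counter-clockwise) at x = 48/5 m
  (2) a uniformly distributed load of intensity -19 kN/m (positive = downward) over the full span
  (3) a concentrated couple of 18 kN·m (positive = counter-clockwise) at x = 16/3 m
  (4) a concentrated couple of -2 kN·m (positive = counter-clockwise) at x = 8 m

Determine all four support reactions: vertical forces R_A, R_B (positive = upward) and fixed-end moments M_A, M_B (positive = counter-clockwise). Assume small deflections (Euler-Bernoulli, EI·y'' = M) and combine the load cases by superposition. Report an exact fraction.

R_A = -12127/80 kN, M_A = -12271/30 kN·m, R_B = -12193/80 kN, M_B = 12289/30 kN·m

Load 1 — applied couple M₀=-10 kN·m at a=48/5 m (b=L-a=32/5):
  R_A = 6M₀ab/L³ = 6·(-10)·(48/5)·(32/5)/16³ = -9/10 kN
  M_A = M₀b(2a-b)/L² = (-10)·(32/5)·(2·(48/5)-(32/5))/16² = -16/5 kN·m
  R_B = -6M₀ab/L³ = -6·(-10)·(48/5)·(32/5)/16³ = 9/10 kN
  M_B = M₀a(2b-a)/L² = (-10)·(48/5)·(2·(32/5)-(48/5))/16² = -6/5 kN·m
Load 2 — uniform load w=-19 kN/m over full span:
  R_A = wL/2 = (-19)·16/2 = -152 kN
  M_A = wL²/12 = (-19)·16²/12 = -1216/3 kN·m
  R_B = wL/2 = (-19)·16/2 = -152 kN
  M_B = -wL²/12 = -(-19)·16²/12 = 1216/3 kN·m
Load 3 — applied couple M₀=18 kN·m at a=16/3 m (b=L-a=32/3):
  R_A = 6M₀ab/L³ = 6·18·(16/3)·(32/3)/16³ = 3/2 kN
  M_A = M₀b(2a-b)/L² = 18·(32/3)·(2·(16/3)-(32/3))/16² = 0 kN·m
  R_B = -6M₀ab/L³ = -6·18·(16/3)·(32/3)/16³ = -3/2 kN
  M_B = M₀a(2b-a)/L² = 18·(16/3)·(2·(32/3)-(16/3))/16² = 6 kN·m
Load 4 — applied couple M₀=-2 kN·m at a=8 m (b=L-a=8):
  R_A = 6M₀ab/L³ = 6·(-2)·8·8/16³ = -3/16 kN
  M_A = M₀b(2a-b)/L² = (-2)·8·(2·8-8)/16² = -1/2 kN·m
  R_B = -6M₀ab/L³ = -6·(-2)·8·8/16³ = 3/16 kN
  M_B = M₀a(2b-a)/L² = (-2)·8·(2·8-8)/16² = -1/2 kN·m
Superposition: R_A = -12127/80 kN, M_A = -12271/30 kN·m, R_B = -12193/80 kN, M_B = 12289/30 kN·m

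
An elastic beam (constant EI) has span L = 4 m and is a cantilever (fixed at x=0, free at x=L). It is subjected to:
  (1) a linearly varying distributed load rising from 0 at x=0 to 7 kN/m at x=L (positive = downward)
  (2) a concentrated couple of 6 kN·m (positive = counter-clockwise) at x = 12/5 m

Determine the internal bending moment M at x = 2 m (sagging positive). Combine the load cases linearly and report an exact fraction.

M(2) = -17/3 kN·m

Load 1 — triangular load w₀=7 kN/m (0→w₀ over full span):
  M_1 = w₀Lx/2 - w₀L²/3 - w₀x³/(6L) = 7·4·2/2 - 7·4²/3 - 7·2³/(6·4) = -35/3 kN·m
Load 2 — applied couple M₀=6 kN·m at a=12/5 m (b=L-a=8/5):
  M_2 = M₀  [x≤a] = 6 = 6 kN·m
Superposition: M = Σ M_i = -17/3 kN·m ≈ -5.666667 kN·m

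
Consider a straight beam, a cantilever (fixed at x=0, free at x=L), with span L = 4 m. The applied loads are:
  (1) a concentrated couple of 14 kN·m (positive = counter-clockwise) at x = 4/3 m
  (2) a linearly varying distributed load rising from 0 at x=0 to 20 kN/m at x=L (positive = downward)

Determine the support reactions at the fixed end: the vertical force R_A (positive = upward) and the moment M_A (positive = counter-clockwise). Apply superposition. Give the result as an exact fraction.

Load 1 — applied couple M₀=14 kN·m at a=4/3 m (b=L-a=8/3):
  R_A = 0 kN
  M_A = -M₀ = -14 kN·m
Load 2 — triangular load w₀=20 kN/m (0→w₀ over full span):
  R_A = w₀L/2 = 20·4/2 = 40 kN
  M_A = w₀L²/3 = 20·4²/3 = 320/3 kN·m
Superposition: R_A = 40 kN, M_A = 278/3 kN·m

R_A = 40 kN, M_A = 278/3 kN·m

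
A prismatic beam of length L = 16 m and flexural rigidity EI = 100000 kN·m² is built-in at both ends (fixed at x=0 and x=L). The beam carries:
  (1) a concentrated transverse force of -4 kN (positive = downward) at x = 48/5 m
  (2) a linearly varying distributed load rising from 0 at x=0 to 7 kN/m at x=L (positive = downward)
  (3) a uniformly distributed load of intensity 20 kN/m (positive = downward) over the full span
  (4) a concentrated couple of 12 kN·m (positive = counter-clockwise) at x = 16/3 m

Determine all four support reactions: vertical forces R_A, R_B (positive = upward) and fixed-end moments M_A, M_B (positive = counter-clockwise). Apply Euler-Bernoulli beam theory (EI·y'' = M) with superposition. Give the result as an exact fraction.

Load 1 — point force P=-4 kN at a=48/5 m (b=L-a=32/5):
  R_A = Pb²(3a+b)/L³ = (-4)·(32/5)²·(3·(48/5)+(32/5))/16³ = -176/125 kN
  M_A = Pab²/L² = (-4)·(48/5)·(32/5)²/16² = -768/125 kN·m
  R_B = Pa²(a+3b)/L³ = (-4)·(48/5)²·((48/5)+3·(32/5))/16³ = -324/125 kN
  M_B = -Pa²b/L² = -(-4)·(48/5)²·(32/5)/16² = 1152/125 kN·m
Load 2 — triangular load w₀=7 kN/m (0→w₀ over full span):
  R_A = 3w₀L/20 = 3·7·16/20 = 84/5 kN
  M_A = w₀L²/30 = 7·16²/30 = 896/15 kN·m
  R_B = 7w₀L/20 = 7·7·16/20 = 196/5 kN
  M_B = -w₀L²/20 = -7·16²/20 = -448/5 kN·m
Load 3 — uniform load w=20 kN/m over full span:
  R_A = wL/2 = 20·16/2 = 160 kN
  M_A = wL²/12 = 20·16²/12 = 1280/3 kN·m
  R_B = wL/2 = 20·16/2 = 160 kN
  M_B = -wL²/12 = -20·16²/12 = -1280/3 kN·m
Load 4 — applied couple M₀=12 kN·m at a=16/3 m (b=L-a=32/3):
  R_A = 6M₀ab/L³ = 6·12·(16/3)·(32/3)/16³ = 1 kN
  M_A = M₀b(2a-b)/L² = 12·(32/3)·(2·(16/3)-(32/3))/16² = 0 kN·m
  R_B = -6M₀ab/L³ = -6·12·(16/3)·(32/3)/16³ = -1 kN
  M_B = M₀a(2b-a)/L² = 12·(16/3)·(2·(32/3)-(16/3))/16² = 4 kN·m
Superposition: R_A = 22049/125 kN, M_A = 60032/125 kN·m, R_B = 24451/125 kN, M_B = -188644/375 kN·m

R_A = 22049/125 kN, M_A = 60032/125 kN·m, R_B = 24451/125 kN, M_B = -188644/375 kN·m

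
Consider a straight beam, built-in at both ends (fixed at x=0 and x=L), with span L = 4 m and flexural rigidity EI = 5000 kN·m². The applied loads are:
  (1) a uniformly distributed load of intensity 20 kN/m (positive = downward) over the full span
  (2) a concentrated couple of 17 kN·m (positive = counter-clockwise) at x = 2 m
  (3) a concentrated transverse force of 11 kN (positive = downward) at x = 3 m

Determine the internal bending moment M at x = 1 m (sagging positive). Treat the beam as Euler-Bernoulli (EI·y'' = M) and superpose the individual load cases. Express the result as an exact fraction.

M(1) = 491/96 kN·m

Load 1 — uniform load w=20 kN/m over full span:
  M_1 = wLx/2 - wL²/12 - wx²/2 = 20·4·1/2 - 20·4²/12 - 20·1²/2 = 10/3 kN·m
Load 2 — applied couple M₀=17 kN·m at a=2 m (b=L-a=2):
  M_2 = R_Ax - M_A  [x≤a] with R_A=51/8, M_A=17/4 = (51/8)·1 - (17/4) = 17/8 kN·m
Load 3 — point force P=11 kN at a=3 m (b=L-a=1):
  M_3 = Pb²(3a+b)x/L³ - Pab²/L²  [x≤a] = 11·1²·(3·3+1)·1/4³ - 11·3·1²/4² = -11/32 kN·m
Superposition: M = Σ M_i = 491/96 kN·m ≈ 5.114583 kN·m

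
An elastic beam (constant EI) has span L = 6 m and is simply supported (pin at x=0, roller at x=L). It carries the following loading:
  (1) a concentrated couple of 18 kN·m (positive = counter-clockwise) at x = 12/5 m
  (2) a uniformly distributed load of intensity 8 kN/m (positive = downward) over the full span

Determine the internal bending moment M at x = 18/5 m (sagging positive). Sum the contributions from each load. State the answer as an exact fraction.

M(18/5) = 684/25 kN·m

Load 1 — applied couple M₀=18 kN·m at a=12/5 m (b=L-a=18/5):
  M_1 = M₀x/L - M₀  [x>a] = 18·(18/5)/6 - 18 = -36/5 kN·m
Load 2 — uniform load w=8 kN/m over full span:
  M_2 = wx(L-x)/2 = 8·(18/5)·(6-(18/5))/2 = 864/25 kN·m
Superposition: M = Σ M_i = 684/25 kN·m ≈ 27.360000 kN·m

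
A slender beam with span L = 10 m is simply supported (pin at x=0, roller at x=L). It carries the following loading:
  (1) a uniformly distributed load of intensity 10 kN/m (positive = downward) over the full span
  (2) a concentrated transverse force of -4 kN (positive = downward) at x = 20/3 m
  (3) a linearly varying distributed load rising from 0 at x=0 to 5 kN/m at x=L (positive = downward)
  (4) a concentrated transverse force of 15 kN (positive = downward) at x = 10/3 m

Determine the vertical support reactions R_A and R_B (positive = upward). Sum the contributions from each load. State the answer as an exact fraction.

R_A = 67 kN, R_B = 69 kN

Load 1 — uniform load w=10 kN/m over full span:
  R_A = wL/2 = 10·10/2 = 50 kN
  R_B = wL/2 = 10·10/2 = 50 kN
Load 2 — point force P=-4 kN at a=20/3 m (b=L-a=10/3):
  R_A = Pb/L = (-4)·(10/3)/10 = -4/3 kN
  R_B = Pa/L = (-4)·(20/3)/10 = -8/3 kN
Load 3 — triangular load w₀=5 kN/m (0→w₀ over full span):
  R_A = w₀L/6 = 5·10/6 = 25/3 kN
  R_B = w₀L/3 = 5·10/3 = 50/3 kN
Load 4 — point force P=15 kN at a=10/3 m (b=L-a=20/3):
  R_A = Pb/L = 15·(20/3)/10 = 10 kN
  R_B = Pa/L = 15·(10/3)/10 = 5 kN
Superposition: R_A = 67 kN, R_B = 69 kN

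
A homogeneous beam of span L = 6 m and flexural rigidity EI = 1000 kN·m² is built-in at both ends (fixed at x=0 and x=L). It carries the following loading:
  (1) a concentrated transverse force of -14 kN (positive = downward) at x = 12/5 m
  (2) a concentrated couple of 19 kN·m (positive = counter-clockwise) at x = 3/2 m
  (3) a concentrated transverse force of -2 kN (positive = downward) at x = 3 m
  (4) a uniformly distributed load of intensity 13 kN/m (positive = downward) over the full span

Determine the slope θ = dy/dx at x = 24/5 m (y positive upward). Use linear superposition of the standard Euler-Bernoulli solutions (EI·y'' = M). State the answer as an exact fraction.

θ(24/5) = 33423/3125000 rad

Load 1 — point force P=-14 kN at a=12/5 m (b=L-a=18/5):
  θ_1 = Pa²(L-x)(2bL-(3b+a)(L-x))/(2L³EI)  [x>a] = (-14)·(12/5)²·(6-(24/5))·(2·(18/5)·6-(3·(18/5)+(12/5))·(6-(24/5)))/(2·6³·1000) = -2394/390625 rad
Load 2 — applied couple M₀=19 kN·m at a=3/2 m (b=L-a=9/2):
  θ_2 = (R_Ax²/2 - M_Ax - M₀(x-a))/EI  [x>a] with R_A=57/16, M_A=-57/16 = ((57/16)·(24/5)²/2 - (-57/16)·(24/5) - 19·((24/5)-(3/2)))/1000 = -57/12500 rad
Load 3 — point force P=-2 kN at a=3 m (b=L-a=3):
  θ_3 = Pa²(L-x)(2bL-(3b+a)(L-x))/(2L³EI)  [x>a] = (-2)·3²·(6-(24/5))·(2·3·6-(3·3+3)·(6-(24/5)))/(2·6³·1000) = -27/25000 rad
Load 4 — uniform load w=13 kN/m over full span:
  θ_4 = -wx(L-x)(L-2x)/(12EI) = -13·(24/5)·(6-(24/5))·(6-2·(24/5))/(12·1000) = 351/15625 rad
Superposition: θ = Σ θ_i = 33423/3125000 rad ≈ 0.010695 rad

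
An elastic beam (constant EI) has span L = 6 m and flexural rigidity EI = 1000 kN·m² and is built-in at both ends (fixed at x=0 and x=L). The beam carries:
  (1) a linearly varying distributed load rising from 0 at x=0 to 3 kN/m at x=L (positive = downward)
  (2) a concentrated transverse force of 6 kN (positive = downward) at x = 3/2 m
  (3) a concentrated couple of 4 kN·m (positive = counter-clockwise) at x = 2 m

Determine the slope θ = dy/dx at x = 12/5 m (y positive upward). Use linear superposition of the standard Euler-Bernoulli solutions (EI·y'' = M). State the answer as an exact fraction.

Load 1 — triangular load w₀=3 kN/m (0→w₀ over full span):
  θ_1 = -w₀(2x(L-x)(L-2x)(x+2L)+x²(L-x)²)/(120LEI) = -3·(2·(12/5)·(6-(12/5))·(6-2·(12/5))·((12/5)+2·6)+(12/5)²·(6-(12/5))²)/(120·6·1000) = -243/156250 rad
Load 2 — point force P=6 kN at a=3/2 m (b=L-a=9/2):
  θ_2 = Pa²(L-x)(2bL-(3b+a)(L-x))/(2L³EI)  [x>a] = 6·(3/2)²·(6-(12/5))·(2·(9/2)·6-(3·(9/2)+(3/2))·(6-(12/5)))/(2·6³·1000) = 0 rad
Load 3 — applied couple M₀=4 kN·m at a=2 m (b=L-a=4):
  θ_3 = (R_Ax²/2 - M_Ax - M₀(x-a))/EI  [x>a] with R_A=8/9, M_A=0 = ((8/9)·(12/5)²/2 - 0·(12/5) - 4·((12/5)-2))/1000 = 3/3125 rad
Superposition: θ = Σ θ_i = -93/156250 rad ≈ -0.000595 rad

θ(12/5) = -93/156250 rad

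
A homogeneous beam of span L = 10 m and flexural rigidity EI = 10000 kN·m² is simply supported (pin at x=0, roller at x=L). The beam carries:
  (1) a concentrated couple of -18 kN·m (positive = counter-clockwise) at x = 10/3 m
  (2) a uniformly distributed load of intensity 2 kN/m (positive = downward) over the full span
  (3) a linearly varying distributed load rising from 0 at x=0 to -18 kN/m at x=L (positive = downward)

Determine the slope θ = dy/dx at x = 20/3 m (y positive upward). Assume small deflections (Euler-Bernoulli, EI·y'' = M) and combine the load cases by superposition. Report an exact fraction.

θ(20/3) = -959/81000 rad

Load 1 — applied couple M₀=-18 kN·m at a=10/3 m (b=L-a=20/3):
  θ_1 = (M₀x²/(2L)-M₀(x-a)+C₁)/EI  [x>a] with C₁=M₀(3b²-L²)/(6L)=-10 = ((-18)·(20/3)²/(2·10)-(-18)·((20/3)-(10/3))+(-10))/10000 = 1/1000 rad
Load 2 — uniform load w=2 kN/m over full span:
  θ_2 = -w(L³-6Lx²+4x³)/(24EI) = -2·(10³-6·10·(20/3)²+4·(20/3)³)/(24·10000) = 13/3240 rad
Load 3 — triangular load w₀=-18 kN/m (0→w₀ over full span):
  θ_3 = -w₀(7L⁴-30L²x²+15x⁴)/(360LEI) = -(-18)·(7·10⁴-30·10²·(20/3)²+15·(20/3)⁴)/(360·10·10000) = -91/5400 rad
Superposition: θ = Σ θ_i = -959/81000 rad ≈ -0.011840 rad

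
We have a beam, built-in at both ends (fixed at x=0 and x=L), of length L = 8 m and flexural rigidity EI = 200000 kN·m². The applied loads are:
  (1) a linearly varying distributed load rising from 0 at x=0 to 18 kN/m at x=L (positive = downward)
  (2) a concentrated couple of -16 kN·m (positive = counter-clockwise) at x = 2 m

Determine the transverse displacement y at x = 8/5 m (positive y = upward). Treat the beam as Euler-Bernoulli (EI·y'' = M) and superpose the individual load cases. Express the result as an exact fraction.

Load 1 — triangular load w₀=18 kN/m (0→w₀ over full span):
  y_1 = -w₀x²(L-x)²(x+2L)/(120LEI) = -18·(8/5)²·(8-(8/5))²·((8/5)+2·8)/(120·8·200000) = -8448/48828125 m
Load 2 — applied couple M₀=-16 kN·m at a=2 m (b=L-a=6):
  y_2 = (R_Ax³/6 - M_Ax²/2)/EI  [x≤a] with R_A=-9/4, M_A=3 = ((-9/4)·(8/5)³/6 - 3·(8/5)²/2)/200000 = -21/781250 m
Superposition: y = Σ y_i = -19521/97656250 m ≈ -0.000200 m

y(8/5) = -19521/97656250 m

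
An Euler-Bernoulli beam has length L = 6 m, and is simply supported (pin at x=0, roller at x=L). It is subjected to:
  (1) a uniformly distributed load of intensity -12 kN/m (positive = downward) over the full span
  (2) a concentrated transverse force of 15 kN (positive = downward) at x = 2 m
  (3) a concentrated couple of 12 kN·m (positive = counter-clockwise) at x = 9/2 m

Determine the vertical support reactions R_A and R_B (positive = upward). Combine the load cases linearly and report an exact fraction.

R_A = -24 kN, R_B = -33 kN

Load 1 — uniform load w=-12 kN/m over full span:
  R_A = wL/2 = (-12)·6/2 = -36 kN
  R_B = wL/2 = (-12)·6/2 = -36 kN
Load 2 — point force P=15 kN at a=2 m (b=L-a=4):
  R_A = Pb/L = 15·4/6 = 10 kN
  R_B = Pa/L = 15·2/6 = 5 kN
Load 3 — applied couple M₀=12 kN·m at a=9/2 m (b=L-a=3/2):
  R_A = M₀/L = 12/6 = 2 kN
  R_B = -M₀/L = -12/6 = -2 kN
Superposition: R_A = -24 kN, R_B = -33 kN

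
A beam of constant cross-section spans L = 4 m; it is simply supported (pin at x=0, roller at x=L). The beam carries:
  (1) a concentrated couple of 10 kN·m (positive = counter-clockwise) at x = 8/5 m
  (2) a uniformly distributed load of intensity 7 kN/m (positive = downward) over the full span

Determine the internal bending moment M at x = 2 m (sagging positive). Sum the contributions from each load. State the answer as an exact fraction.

Load 1 — applied couple M₀=10 kN·m at a=8/5 m (b=L-a=12/5):
  M_1 = M₀x/L - M₀  [x>a] = 10·2/4 - 10 = -5 kN·m
Load 2 — uniform load w=7 kN/m over full span:
  M_2 = wx(L-x)/2 = 7·2·(4-2)/2 = 14 kN·m
Superposition: M = Σ M_i = 9 kN·m ≈ 9.000000 kN·m

M(2) = 9 kN·m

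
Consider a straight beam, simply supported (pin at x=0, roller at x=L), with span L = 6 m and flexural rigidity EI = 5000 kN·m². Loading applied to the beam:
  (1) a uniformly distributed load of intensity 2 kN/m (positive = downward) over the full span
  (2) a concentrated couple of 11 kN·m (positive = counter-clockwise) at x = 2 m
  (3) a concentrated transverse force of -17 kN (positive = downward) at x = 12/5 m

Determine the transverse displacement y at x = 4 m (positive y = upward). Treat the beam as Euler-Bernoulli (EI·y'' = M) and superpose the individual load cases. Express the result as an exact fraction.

y(4) = 23831/2812500 m

Load 1 — uniform load w=2 kN/m over full span:
  y_1 = -wx(L³-2Lx²+x³)/(24EI) = -2·4·(6³-2·6·4²+4³)/(24·5000) = -11/1875 m
Load 2 — applied couple M₀=11 kN·m at a=2 m (b=L-a=4):
  y_2 = (M₀x³/(6L)-M₀(x-a)²/2+C₁x)/EI  [x>a] with C₁=M₀(3b²-L²)/(6L)=11/3 = (11·4³/(6·6)-11·(4-2)²/2+(11/3)·4)/5000 = 11/4500 m
Load 3 — point force P=-17 kN at a=12/5 m (b=L-a=18/5):
  y_3 = -Pa(L-x)(2Lx-a²-x²)/(6LEI)  [x>a] = -(-17)·(12/5)·(6-4)·(2·6·4-(12/5)²-4²)/(6·6·5000) = 2788/234375 m
Superposition: y = Σ y_i = 23831/2812500 m ≈ 0.008473 m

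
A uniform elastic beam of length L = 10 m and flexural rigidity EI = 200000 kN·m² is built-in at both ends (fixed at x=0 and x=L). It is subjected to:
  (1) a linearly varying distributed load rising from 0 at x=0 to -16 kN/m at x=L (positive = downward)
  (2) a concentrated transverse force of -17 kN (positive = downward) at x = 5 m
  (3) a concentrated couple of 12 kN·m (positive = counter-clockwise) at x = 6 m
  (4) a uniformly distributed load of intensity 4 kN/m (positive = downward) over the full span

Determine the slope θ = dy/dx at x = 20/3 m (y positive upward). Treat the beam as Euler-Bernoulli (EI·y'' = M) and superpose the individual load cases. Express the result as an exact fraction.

Load 1 — triangular load w₀=-16 kN/m (0→w₀ over full span):
  θ_1 = -w₀(2x(L-x)(L-2x)(x+2L)+x²(L-x)²)/(120LEI) = -(-16)·(2·(20/3)·(10-(20/3))·(10-2·(20/3))·((20/3)+2·10)+(20/3)²·(10-(20/3))²)/(120·10·200000) = -7/30375 rad
Load 2 — point force P=-17 kN at a=5 m (b=L-a=5):
  θ_2 = Pa²(L-x)(2bL-(3b+a)(L-x))/(2L³EI)  [x>a] = (-17)·5²·(10-(20/3))·(2·5·10-(3·5+5)·(10-(20/3)))/(2·10³·200000) = -17/144000 rad
Load 3 — applied couple M₀=12 kN·m at a=6 m (b=L-a=4):
  θ_3 = (R_Ax²/2 - M_Ax - M₀(x-a))/EI  [x>a] with R_A=216/125, M_A=96/25 = ((216/125)·(20/3)²/2 - (96/25)·(20/3) - 12·((20/3)-6))/200000 = 3/125000 rad
Load 4 — uniform load w=4 kN/m over full span:
  θ_4 = -wx(L-x)(L-2x)/(12EI) = -4·(20/3)·(10-(20/3))·(10-2·(20/3))/(12·200000) = 1/8100 rad
Superposition: θ = Σ θ_i = -97711/486000000 rad ≈ -0.000201 rad

θ(20/3) = -97711/486000000 rad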